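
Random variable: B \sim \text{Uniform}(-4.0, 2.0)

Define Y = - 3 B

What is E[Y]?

For Y = -3B:
E[Y] = -3 * E[B]
E[B] = (-4 + 2)/2 = -1
E[Y] = -3 * (-1) = 3

3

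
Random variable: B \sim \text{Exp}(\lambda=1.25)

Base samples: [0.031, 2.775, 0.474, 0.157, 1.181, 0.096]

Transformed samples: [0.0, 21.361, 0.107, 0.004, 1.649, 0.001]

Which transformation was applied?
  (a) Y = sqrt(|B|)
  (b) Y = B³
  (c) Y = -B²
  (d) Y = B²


Checking option (b) Y = B³:
  B = 0.031 -> Y = 0.0 ✓
  B = 2.775 -> Y = 21.361 ✓
  B = 0.474 -> Y = 0.107 ✓
All samples match this transformation.

(b) B³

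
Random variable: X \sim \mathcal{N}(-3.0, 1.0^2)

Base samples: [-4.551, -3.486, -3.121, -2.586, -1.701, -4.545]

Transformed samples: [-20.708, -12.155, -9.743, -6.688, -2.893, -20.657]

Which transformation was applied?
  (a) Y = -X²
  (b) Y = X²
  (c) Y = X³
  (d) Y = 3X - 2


Checking option (a) Y = -X²:
  X = -4.551 -> Y = -20.708 ✓
  X = -3.486 -> Y = -12.155 ✓
  X = -3.121 -> Y = -9.743 ✓
All samples match this transformation.

(a) -X²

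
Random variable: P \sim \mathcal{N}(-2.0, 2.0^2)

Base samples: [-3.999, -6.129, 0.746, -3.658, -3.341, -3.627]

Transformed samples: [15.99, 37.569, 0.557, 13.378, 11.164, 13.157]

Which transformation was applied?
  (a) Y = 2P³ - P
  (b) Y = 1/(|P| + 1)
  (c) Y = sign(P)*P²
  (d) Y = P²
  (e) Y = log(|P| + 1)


Checking option (d) Y = P²:
  P = -3.999 -> Y = 15.99 ✓
  P = -6.129 -> Y = 37.569 ✓
  P = 0.746 -> Y = 0.557 ✓
All samples match this transformation.

(d) P²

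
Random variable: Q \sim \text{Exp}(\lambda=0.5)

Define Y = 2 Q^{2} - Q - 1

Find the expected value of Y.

E[Y] = 2*E[Q²] - 1*E[Q] - 1
E[Q] = 2
E[Q²] = Var(Q) + (E[Q])² = 4 + 4 = 8
E[Y] = 2*8 - 1*2 - 1 = 13

13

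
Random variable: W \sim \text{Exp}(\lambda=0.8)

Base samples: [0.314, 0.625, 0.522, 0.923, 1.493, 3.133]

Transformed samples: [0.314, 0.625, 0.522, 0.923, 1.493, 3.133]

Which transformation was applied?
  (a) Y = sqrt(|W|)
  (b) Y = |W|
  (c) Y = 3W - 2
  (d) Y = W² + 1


Checking option (b) Y = |W|:
  W = 0.314 -> Y = 0.314 ✓
  W = 0.625 -> Y = 0.625 ✓
  W = 0.522 -> Y = 0.522 ✓
All samples match this transformation.

(b) |W|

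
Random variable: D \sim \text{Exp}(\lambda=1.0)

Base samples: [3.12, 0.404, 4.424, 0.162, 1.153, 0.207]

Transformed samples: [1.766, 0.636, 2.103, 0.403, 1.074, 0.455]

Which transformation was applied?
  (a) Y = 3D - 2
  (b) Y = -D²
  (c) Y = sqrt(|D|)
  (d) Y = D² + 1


Checking option (c) Y = sqrt(|D|):
  D = 3.12 -> Y = 1.766 ✓
  D = 0.404 -> Y = 0.636 ✓
  D = 4.424 -> Y = 2.103 ✓
All samples match this transformation.

(c) sqrt(|D|)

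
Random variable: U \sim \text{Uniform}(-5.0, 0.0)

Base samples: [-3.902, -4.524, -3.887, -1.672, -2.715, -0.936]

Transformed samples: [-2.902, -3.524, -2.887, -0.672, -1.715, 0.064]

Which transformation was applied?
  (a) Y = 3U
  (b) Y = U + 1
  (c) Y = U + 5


Checking option (b) Y = U + 1:
  U = -3.902 -> Y = -2.902 ✓
  U = -4.524 -> Y = -3.524 ✓
  U = -3.887 -> Y = -2.887 ✓
All samples match this transformation.

(b) U + 1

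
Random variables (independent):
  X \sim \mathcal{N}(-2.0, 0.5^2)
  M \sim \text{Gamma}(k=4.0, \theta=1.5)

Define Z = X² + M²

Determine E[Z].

E[Z] = E[X²] + E[M²]
E[X²] = Var(X) + E[X]² = 0.25 + 4 = 4.25
E[M²] = Var(M) + E[M]² = 9 + 36 = 45
E[Z] = 4.25 + 45 = 49.25

49.25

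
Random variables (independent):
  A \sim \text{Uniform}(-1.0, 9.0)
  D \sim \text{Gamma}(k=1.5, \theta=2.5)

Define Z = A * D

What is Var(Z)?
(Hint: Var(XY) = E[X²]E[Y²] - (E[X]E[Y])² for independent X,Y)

Var(XY) = E[X²]E[Y²] - (E[X]E[Y])²
E[A] = 4, Var(A) = 8.3333333
E[D] = 3.75, Var(D) = 9.375
E[A²] = 8.3333333 + 4² = 24.333333
E[D²] = 9.375 + 3.75² = 23.4375
Var(Z) = 24.333333*23.4375 - (4*3.75)²
= 570.3125 - 225 = 345.3125

345.3125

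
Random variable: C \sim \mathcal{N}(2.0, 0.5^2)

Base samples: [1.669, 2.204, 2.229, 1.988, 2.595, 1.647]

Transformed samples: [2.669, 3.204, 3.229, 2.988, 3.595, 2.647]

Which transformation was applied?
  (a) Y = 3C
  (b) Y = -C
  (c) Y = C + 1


Checking option (c) Y = C + 1:
  C = 1.669 -> Y = 2.669 ✓
  C = 2.204 -> Y = 3.204 ✓
  C = 2.229 -> Y = 3.229 ✓
All samples match this transformation.

(c) C + 1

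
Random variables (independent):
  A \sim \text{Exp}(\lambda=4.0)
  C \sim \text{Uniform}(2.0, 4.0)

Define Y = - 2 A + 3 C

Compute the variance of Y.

For independent RVs: Var(aX + bY) = a²Var(X) + b²Var(Y)
Var(A) = 0.0625
Var(C) = 0.33333333
Var(Y) = (-2)²*0.0625 + 3²*0.33333333
= 4*0.0625 + 9*0.33333333 = 3.25

3.25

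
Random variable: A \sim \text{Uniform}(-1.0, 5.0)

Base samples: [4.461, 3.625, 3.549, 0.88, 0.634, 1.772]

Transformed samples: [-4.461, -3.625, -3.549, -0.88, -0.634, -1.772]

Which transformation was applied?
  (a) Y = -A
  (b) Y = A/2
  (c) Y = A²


Checking option (a) Y = -A:
  A = 4.461 -> Y = -4.461 ✓
  A = 3.625 -> Y = -3.625 ✓
  A = 3.549 -> Y = -3.549 ✓
All samples match this transformation.

(a) -A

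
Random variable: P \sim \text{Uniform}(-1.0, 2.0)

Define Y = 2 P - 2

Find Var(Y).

For Y = aP + b: Var(Y) = a² * Var(P)
Var(P) = (2 + 1)^2/12 = 0.75
Var(Y) = 2² * 0.75 = 4 * 0.75 = 3

3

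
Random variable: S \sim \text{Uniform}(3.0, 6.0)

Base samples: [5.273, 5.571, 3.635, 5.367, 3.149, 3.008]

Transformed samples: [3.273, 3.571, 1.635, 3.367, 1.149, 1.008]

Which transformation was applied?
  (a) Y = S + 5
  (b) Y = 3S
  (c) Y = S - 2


Checking option (c) Y = S - 2:
  S = 5.273 -> Y = 3.273 ✓
  S = 5.571 -> Y = 3.571 ✓
  S = 3.635 -> Y = 1.635 ✓
All samples match this transformation.

(c) S - 2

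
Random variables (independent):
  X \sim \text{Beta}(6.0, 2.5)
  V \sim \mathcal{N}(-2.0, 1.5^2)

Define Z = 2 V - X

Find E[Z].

E[Z] = -1*E[X] + 2*E[V]
E[X] = 0.70588235
E[V] = -2
E[Z] = -1*0.70588235 + 2*(-2) = -4.7058824

-4.7058824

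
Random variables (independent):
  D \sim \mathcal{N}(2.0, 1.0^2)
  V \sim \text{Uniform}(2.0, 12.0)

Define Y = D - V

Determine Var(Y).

For independent RVs: Var(aX + bY) = a²Var(X) + b²Var(Y)
Var(D) = 1
Var(V) = 8.3333333
Var(Y) = 1²*1 + (-1)²*8.3333333
= 1*1 + 1*8.3333333 = 9.3333333

9.3333333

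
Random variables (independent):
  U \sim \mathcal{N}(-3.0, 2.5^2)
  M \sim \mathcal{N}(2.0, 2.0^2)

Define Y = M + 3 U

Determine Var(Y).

For independent RVs: Var(aX + bY) = a²Var(X) + b²Var(Y)
Var(U) = 6.25
Var(M) = 4
Var(Y) = 3²*6.25 + 1²*4
= 9*6.25 + 1*4 = 60.25

60.25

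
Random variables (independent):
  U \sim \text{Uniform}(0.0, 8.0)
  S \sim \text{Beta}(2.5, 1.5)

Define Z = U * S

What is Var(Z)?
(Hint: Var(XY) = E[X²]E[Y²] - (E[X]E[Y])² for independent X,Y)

Var(XY) = E[X²]E[Y²] - (E[X]E[Y])²
E[U] = 4, Var(U) = 5.3333333
E[S] = 0.625, Var(S) = 0.046875
E[U²] = 5.3333333 + 4² = 21.333333
E[S²] = 0.046875 + 0.625² = 0.4375
Var(Z) = 21.333333*0.4375 - (4*0.625)²
= 9.3333333 - 6.25 = 3.0833333

3.0833333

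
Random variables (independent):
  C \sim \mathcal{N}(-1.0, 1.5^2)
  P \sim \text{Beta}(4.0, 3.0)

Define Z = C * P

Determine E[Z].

For independent RVs: E[XY] = E[X]*E[Y]
E[C] = -1
E[P] = 0.57142857
E[Z] = -1 * 0.57142857 = -0.57142857

-0.57142857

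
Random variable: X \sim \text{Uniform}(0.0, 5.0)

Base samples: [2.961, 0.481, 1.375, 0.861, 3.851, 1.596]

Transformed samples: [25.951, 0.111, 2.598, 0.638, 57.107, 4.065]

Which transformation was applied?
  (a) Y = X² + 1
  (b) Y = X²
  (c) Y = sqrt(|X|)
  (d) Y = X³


Checking option (d) Y = X³:
  X = 2.961 -> Y = 25.951 ✓
  X = 0.481 -> Y = 0.111 ✓
  X = 1.375 -> Y = 2.598 ✓
All samples match this transformation.

(d) X³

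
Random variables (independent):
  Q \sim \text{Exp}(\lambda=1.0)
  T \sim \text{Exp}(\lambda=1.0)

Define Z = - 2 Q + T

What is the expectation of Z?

E[Z] = -2*E[Q] + 1*E[T]
E[Q] = 1
E[T] = 1
E[Z] = -2*1 + 1*1 = -1

-1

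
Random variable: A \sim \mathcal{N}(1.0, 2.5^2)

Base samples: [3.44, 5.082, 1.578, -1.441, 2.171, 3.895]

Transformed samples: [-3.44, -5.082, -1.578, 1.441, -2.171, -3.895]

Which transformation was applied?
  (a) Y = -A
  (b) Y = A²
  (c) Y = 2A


Checking option (a) Y = -A:
  A = 3.44 -> Y = -3.44 ✓
  A = 5.082 -> Y = -5.082 ✓
  A = 1.578 -> Y = -1.578 ✓
All samples match this transformation.

(a) -A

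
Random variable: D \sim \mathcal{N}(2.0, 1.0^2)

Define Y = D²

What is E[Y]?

Using E[X²] = Var(X) + (E[X])²:
E[D] = 2
Var(D) = 1.0^2 = 1
E[D²] = 1 + 2² = 1 + 4 = 5

5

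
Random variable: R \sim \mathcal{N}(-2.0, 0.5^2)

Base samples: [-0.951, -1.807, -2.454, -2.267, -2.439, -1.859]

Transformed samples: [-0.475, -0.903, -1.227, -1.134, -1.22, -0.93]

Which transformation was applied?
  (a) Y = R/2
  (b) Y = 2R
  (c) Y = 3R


Checking option (a) Y = R/2:
  R = -0.951 -> Y = -0.475 ✓
  R = -1.807 -> Y = -0.903 ✓
  R = -2.454 -> Y = -1.227 ✓
All samples match this transformation.

(a) R/2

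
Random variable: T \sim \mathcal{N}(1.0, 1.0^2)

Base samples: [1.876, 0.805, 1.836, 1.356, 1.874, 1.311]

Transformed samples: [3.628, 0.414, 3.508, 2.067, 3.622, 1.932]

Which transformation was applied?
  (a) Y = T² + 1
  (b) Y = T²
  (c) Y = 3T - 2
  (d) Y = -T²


Checking option (c) Y = 3T - 2:
  T = 1.876 -> Y = 3.628 ✓
  T = 0.805 -> Y = 0.414 ✓
  T = 1.836 -> Y = 3.508 ✓
All samples match this transformation.

(c) 3T - 2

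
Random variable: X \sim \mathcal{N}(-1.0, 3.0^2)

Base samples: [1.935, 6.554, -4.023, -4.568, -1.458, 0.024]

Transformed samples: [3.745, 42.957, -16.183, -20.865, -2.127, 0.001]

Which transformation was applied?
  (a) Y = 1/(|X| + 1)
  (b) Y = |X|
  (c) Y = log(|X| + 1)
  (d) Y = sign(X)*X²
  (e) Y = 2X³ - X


Checking option (d) Y = sign(X)*X²:
  X = 1.935 -> Y = 3.745 ✓
  X = 6.554 -> Y = 42.957 ✓
  X = -4.023 -> Y = -16.183 ✓
All samples match this transformation.

(d) sign(X)*X²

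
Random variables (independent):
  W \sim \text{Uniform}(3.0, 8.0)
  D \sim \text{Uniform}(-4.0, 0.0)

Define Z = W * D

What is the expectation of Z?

For independent RVs: E[XY] = E[X]*E[Y]
E[W] = 5.5
E[D] = -2
E[Z] = 5.5 * (-2) = -11

-11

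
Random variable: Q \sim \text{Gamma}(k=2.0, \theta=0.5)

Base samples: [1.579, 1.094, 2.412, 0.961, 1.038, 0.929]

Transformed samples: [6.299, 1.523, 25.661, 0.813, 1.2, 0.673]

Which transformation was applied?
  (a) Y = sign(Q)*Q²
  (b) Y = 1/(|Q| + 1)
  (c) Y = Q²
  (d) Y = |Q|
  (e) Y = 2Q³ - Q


Checking option (e) Y = 2Q³ - Q:
  Q = 1.579 -> Y = 6.299 ✓
  Q = 1.094 -> Y = 1.523 ✓
  Q = 2.412 -> Y = 25.661 ✓
All samples match this transformation.

(e) 2Q³ - Q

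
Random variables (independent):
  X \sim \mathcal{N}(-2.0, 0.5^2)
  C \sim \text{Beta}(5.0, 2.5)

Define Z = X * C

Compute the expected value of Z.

For independent RVs: E[XY] = E[X]*E[Y]
E[X] = -2
E[C] = 0.66666667
E[Z] = -2 * 0.66666667 = -1.3333333

-1.3333333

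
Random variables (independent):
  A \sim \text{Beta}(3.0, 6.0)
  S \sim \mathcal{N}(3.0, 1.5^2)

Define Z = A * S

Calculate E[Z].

For independent RVs: E[XY] = E[X]*E[Y]
E[A] = 0.33333333
E[S] = 3
E[Z] = 0.33333333 * 3 = 1

1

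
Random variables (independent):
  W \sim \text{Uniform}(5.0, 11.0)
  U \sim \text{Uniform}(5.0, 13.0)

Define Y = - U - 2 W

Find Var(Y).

For independent RVs: Var(aX + bY) = a²Var(X) + b²Var(Y)
Var(W) = 3
Var(U) = 5.3333333
Var(Y) = (-2)²*3 + (-1)²*5.3333333
= 4*3 + 1*5.3333333 = 17.333333

17.333333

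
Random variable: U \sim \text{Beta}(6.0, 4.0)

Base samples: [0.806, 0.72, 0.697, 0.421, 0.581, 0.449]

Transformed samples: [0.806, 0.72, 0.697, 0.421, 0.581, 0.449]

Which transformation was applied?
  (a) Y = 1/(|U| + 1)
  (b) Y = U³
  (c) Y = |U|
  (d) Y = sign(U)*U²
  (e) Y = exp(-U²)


Checking option (c) Y = |U|:
  U = 0.806 -> Y = 0.806 ✓
  U = 0.72 -> Y = 0.72 ✓
  U = 0.697 -> Y = 0.697 ✓
All samples match this transformation.

(c) |U|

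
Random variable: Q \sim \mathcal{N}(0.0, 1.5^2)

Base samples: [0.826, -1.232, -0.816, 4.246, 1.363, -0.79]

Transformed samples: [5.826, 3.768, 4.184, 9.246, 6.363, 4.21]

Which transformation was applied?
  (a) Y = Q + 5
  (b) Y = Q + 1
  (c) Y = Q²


Checking option (a) Y = Q + 5:
  Q = 0.826 -> Y = 5.826 ✓
  Q = -1.232 -> Y = 3.768 ✓
  Q = -0.816 -> Y = 4.184 ✓
All samples match this transformation.

(a) Q + 5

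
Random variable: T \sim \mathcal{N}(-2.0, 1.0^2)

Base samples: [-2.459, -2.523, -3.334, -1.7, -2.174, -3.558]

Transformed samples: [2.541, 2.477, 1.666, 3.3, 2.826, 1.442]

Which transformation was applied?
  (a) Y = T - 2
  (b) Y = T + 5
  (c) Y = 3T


Checking option (b) Y = T + 5:
  T = -2.459 -> Y = 2.541 ✓
  T = -2.523 -> Y = 2.477 ✓
  T = -3.334 -> Y = 1.666 ✓
All samples match this transformation.

(b) T + 5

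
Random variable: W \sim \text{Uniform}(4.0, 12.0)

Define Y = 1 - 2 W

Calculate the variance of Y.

For Y = aW + b: Var(Y) = a² * Var(W)
Var(W) = (12 - 4)^2/12 = 5.3333333
Var(Y) = (-2)² * 5.3333333 = 4 * 5.3333333 = 21.333333

21.333333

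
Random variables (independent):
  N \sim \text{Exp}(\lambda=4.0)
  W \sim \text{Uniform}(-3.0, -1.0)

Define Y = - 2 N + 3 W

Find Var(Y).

For independent RVs: Var(aX + bY) = a²Var(X) + b²Var(Y)
Var(N) = 0.0625
Var(W) = 0.33333333
Var(Y) = (-2)²*0.0625 + 3²*0.33333333
= 4*0.0625 + 9*0.33333333 = 3.25

3.25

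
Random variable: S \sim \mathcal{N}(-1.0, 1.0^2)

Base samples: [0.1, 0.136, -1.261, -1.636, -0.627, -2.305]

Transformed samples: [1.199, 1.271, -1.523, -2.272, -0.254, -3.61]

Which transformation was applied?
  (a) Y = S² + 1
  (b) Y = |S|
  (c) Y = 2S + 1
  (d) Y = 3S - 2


Checking option (c) Y = 2S + 1:
  S = 0.1 -> Y = 1.199 ✓
  S = 0.136 -> Y = 1.271 ✓
  S = -1.261 -> Y = -1.523 ✓
All samples match this transformation.

(c) 2S + 1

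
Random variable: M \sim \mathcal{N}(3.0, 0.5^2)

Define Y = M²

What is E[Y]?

E[M²] = Var(M) + (E[M])² = 0.25 + 9 = 9.25

9.25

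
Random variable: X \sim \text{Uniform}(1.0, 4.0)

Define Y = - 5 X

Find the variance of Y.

For Y = aX + b: Var(Y) = a² * Var(X)
Var(X) = (4 - 1)^2/12 = 0.75
Var(Y) = (-5)² * 0.75 = 25 * 0.75 = 18.75

18.75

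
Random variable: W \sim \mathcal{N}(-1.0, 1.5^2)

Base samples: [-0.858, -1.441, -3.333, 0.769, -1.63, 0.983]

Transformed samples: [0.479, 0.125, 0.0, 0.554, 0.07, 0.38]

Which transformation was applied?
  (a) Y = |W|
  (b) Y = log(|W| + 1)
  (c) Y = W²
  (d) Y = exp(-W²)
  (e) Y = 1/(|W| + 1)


Checking option (d) Y = exp(-W²):
  W = -0.858 -> Y = 0.479 ✓
  W = -1.441 -> Y = 0.125 ✓
  W = -3.333 -> Y = 0.0 ✓
All samples match this transformation.

(d) exp(-W²)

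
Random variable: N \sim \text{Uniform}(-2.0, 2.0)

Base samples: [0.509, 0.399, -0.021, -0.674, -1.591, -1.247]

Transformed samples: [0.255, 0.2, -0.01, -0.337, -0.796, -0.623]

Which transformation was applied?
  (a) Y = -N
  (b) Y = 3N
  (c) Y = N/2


Checking option (c) Y = N/2:
  N = 0.509 -> Y = 0.255 ✓
  N = 0.399 -> Y = 0.2 ✓
  N = -0.021 -> Y = -0.01 ✓
All samples match this transformation.

(c) N/2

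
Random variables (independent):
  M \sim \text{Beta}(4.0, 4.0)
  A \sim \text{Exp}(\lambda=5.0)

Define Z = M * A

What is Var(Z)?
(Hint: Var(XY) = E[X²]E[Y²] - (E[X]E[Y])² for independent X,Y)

Var(XY) = E[X²]E[Y²] - (E[X]E[Y])²
E[M] = 0.5, Var(M) = 0.027777778
E[A] = 0.2, Var(A) = 0.04
E[M²] = 0.027777778 + 0.5² = 0.27777778
E[A²] = 0.04 + 0.2² = 0.08
Var(Z) = 0.27777778*0.08 - (0.5*0.2)²
= 0.022222222 - 0.01 = 0.012222222

0.012222222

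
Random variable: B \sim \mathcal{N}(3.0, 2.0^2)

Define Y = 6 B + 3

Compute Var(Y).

For Y = aB + b: Var(Y) = a² * Var(B)
Var(B) = 2.0^2 = 4
Var(Y) = 6² * 4 = 36 * 4 = 144

144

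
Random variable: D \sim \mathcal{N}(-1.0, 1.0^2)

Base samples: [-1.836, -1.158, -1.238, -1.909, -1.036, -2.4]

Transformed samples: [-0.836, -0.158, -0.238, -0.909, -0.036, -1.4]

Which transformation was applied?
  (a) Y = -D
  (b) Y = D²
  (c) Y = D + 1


Checking option (c) Y = D + 1:
  D = -1.836 -> Y = -0.836 ✓
  D = -1.158 -> Y = -0.158 ✓
  D = -1.238 -> Y = -0.238 ✓
All samples match this transformation.

(c) D + 1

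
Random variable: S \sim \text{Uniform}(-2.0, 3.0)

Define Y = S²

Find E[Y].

E[S²] = Var(S) + (E[S])² = 2.0833333 + 0.25 = 2.3333333

2.3333333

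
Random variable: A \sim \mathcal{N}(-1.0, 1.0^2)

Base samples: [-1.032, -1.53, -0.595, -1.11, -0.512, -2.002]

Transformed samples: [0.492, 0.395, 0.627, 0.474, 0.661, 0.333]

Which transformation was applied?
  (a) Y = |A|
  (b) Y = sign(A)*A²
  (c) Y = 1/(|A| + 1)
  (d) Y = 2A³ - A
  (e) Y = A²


Checking option (c) Y = 1/(|A| + 1):
  A = -1.032 -> Y = 0.492 ✓
  A = -1.53 -> Y = 0.395 ✓
  A = -0.595 -> Y = 0.627 ✓
All samples match this transformation.

(c) 1/(|A| + 1)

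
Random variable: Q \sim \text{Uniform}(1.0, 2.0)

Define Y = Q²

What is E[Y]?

Using E[X²] = Var(X) + (E[X])²:
E[Q] = 1.5
Var(Q) = (2 - 1)^2/12 = 0.083333333
E[Q²] = 0.083333333 + 1.5² = 0.083333333 + 2.25 = 2.3333333

2.3333333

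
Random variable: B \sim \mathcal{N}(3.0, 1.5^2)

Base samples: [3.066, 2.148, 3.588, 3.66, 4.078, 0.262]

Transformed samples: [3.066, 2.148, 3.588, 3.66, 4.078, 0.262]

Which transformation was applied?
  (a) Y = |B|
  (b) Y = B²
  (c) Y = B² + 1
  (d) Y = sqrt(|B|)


Checking option (a) Y = |B|:
  B = 3.066 -> Y = 3.066 ✓
  B = 2.148 -> Y = 2.148 ✓
  B = 3.588 -> Y = 3.588 ✓
All samples match this transformation.

(a) |B|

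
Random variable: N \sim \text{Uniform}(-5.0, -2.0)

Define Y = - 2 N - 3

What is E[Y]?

For Y = -2N - 3:
E[Y] = -2 * E[N] - 3
E[N] = (-5 - 2)/2 = -3.5
E[Y] = -2 * (-3.5) - 3 = 4

4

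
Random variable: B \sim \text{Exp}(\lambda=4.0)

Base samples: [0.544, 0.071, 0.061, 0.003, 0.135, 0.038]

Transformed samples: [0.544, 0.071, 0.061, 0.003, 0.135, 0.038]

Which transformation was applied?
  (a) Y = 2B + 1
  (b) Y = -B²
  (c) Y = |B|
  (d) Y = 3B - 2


Checking option (c) Y = |B|:
  B = 0.544 -> Y = 0.544 ✓
  B = 0.071 -> Y = 0.071 ✓
  B = 0.061 -> Y = 0.061 ✓
All samples match this transformation.

(c) |B|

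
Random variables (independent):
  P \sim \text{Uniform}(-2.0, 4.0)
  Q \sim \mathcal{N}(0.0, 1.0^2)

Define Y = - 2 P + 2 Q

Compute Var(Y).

For independent RVs: Var(aX + bY) = a²Var(X) + b²Var(Y)
Var(P) = 3
Var(Q) = 1
Var(Y) = (-2)²*3 + 2²*1
= 4*3 + 4*1 = 16

16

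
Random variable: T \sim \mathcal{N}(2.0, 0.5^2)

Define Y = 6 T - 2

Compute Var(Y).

For Y = aT + b: Var(Y) = a² * Var(T)
Var(T) = 0.5^2 = 0.25
Var(Y) = 6² * 0.25 = 36 * 0.25 = 9

9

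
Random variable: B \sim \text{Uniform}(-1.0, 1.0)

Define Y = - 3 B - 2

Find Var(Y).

For Y = aB + b: Var(Y) = a² * Var(B)
Var(B) = (1 + 1)^2/12 = 0.33333333
Var(Y) = (-3)² * 0.33333333 = 9 * 0.33333333 = 3

3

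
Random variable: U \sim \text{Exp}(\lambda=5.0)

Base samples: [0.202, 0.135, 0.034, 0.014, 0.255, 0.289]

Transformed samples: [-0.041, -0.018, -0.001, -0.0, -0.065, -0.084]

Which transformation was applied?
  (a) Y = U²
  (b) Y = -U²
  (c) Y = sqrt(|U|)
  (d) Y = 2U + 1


Checking option (b) Y = -U²:
  U = 0.202 -> Y = -0.041 ✓
  U = 0.135 -> Y = -0.018 ✓
  U = 0.034 -> Y = -0.001 ✓
All samples match this transformation.

(b) -U²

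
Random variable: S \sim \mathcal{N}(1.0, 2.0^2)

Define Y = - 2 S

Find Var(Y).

For Y = aS + b: Var(Y) = a² * Var(S)
Var(S) = 2.0^2 = 4
Var(Y) = (-2)² * 4 = 4 * 4 = 16

16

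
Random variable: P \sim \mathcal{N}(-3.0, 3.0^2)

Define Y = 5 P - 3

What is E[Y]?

For Y = 5P - 3:
E[Y] = 5 * E[P] - 3
E[P] = -3.0 = -3
E[Y] = 5 * (-3) - 3 = -18

-18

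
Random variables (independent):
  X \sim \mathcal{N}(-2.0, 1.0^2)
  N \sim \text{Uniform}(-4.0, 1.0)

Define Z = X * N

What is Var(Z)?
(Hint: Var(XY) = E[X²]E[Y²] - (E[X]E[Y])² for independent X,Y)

Var(XY) = E[X²]E[Y²] - (E[X]E[Y])²
E[X] = -2, Var(X) = 1
E[N] = -1.5, Var(N) = 2.0833333
E[X²] = 1 + (-2)² = 5
E[N²] = 2.0833333 + (-1.5)² = 4.3333333
Var(Z) = 5*4.3333333 - (-2*(-1.5))²
= 21.666667 - 9 = 12.666667

12.666667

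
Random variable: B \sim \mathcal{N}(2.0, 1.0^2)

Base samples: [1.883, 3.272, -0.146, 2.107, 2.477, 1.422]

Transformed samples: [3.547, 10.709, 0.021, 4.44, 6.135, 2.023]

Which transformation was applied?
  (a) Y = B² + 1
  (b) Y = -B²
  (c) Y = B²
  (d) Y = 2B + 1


Checking option (c) Y = B²:
  B = 1.883 -> Y = 3.547 ✓
  B = 3.272 -> Y = 10.709 ✓
  B = -0.146 -> Y = 0.021 ✓
All samples match this transformation.

(c) B²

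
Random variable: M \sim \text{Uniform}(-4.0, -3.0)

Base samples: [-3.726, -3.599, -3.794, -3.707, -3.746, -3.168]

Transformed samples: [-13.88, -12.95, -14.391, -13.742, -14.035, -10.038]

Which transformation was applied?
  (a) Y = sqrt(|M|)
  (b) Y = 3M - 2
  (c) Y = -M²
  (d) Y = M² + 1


Checking option (c) Y = -M²:
  M = -3.726 -> Y = -13.88 ✓
  M = -3.599 -> Y = -12.95 ✓
  M = -3.794 -> Y = -14.391 ✓
All samples match this transformation.

(c) -M²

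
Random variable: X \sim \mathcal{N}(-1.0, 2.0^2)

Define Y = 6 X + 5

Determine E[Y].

For Y = 6X + 5:
E[Y] = 6 * E[X] + 5
E[X] = -1.0 = -1
E[Y] = 6 * (-1) + 5 = -1

-1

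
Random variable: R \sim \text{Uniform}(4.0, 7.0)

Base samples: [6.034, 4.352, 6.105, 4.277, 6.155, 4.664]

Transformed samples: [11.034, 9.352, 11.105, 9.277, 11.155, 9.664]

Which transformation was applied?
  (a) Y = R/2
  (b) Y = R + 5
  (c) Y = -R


Checking option (b) Y = R + 5:
  R = 6.034 -> Y = 11.034 ✓
  R = 4.352 -> Y = 9.352 ✓
  R = 6.105 -> Y = 11.105 ✓
All samples match this transformation.

(b) R + 5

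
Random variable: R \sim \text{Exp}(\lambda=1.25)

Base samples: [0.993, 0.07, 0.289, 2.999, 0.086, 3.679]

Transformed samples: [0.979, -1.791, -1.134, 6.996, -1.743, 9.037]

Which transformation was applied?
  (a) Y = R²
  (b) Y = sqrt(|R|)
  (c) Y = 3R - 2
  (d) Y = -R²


Checking option (c) Y = 3R - 2:
  R = 0.993 -> Y = 0.979 ✓
  R = 0.07 -> Y = -1.791 ✓
  R = 0.289 -> Y = -1.134 ✓
All samples match this transformation.

(c) 3R - 2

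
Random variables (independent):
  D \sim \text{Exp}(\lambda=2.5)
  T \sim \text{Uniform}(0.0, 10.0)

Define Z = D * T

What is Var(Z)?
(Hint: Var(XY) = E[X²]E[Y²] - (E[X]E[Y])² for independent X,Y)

Var(XY) = E[X²]E[Y²] - (E[X]E[Y])²
E[D] = 0.4, Var(D) = 0.16
E[T] = 5, Var(T) = 8.3333333
E[D²] = 0.16 + 0.4² = 0.32
E[T²] = 8.3333333 + 5² = 33.333333
Var(Z) = 0.32*33.333333 - (0.4*5)²
= 10.666667 - 4 = 6.6666667

6.6666667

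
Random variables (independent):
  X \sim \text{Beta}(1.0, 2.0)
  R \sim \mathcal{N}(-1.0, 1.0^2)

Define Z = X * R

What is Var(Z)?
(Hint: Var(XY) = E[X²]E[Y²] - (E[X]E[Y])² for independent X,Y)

Var(XY) = E[X²]E[Y²] - (E[X]E[Y])²
E[X] = 0.33333333, Var(X) = 0.055555556
E[R] = -1, Var(R) = 1
E[X²] = 0.055555556 + 0.33333333² = 0.16666667
E[R²] = 1 + (-1)² = 2
Var(Z) = 0.16666667*2 - (0.33333333*(-1))²
= 0.33333333 - 0.11111111 = 0.22222222

0.22222222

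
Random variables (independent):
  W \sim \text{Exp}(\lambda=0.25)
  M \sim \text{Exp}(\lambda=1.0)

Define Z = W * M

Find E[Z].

For independent RVs: E[XY] = E[X]*E[Y]
E[W] = 4
E[M] = 1
E[Z] = 4 * 1 = 4

4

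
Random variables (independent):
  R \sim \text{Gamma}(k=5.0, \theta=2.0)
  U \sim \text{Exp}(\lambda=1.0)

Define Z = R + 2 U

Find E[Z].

E[Z] = 1*E[R] + 2*E[U]
E[R] = 10
E[U] = 1
E[Z] = 1*10 + 2*1 = 12

12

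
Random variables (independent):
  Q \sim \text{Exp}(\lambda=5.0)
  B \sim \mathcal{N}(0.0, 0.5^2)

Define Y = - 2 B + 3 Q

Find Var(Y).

For independent RVs: Var(aX + bY) = a²Var(X) + b²Var(Y)
Var(Q) = 0.04
Var(B) = 0.25
Var(Y) = 3²*0.04 + (-2)²*0.25
= 9*0.04 + 4*0.25 = 1.36

1.36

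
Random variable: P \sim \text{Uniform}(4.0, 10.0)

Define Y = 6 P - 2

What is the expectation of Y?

For Y = 6P - 2:
E[Y] = 6 * E[P] - 2
E[P] = (4 + 10)/2 = 7
E[Y] = 6 * 7 - 2 = 40

40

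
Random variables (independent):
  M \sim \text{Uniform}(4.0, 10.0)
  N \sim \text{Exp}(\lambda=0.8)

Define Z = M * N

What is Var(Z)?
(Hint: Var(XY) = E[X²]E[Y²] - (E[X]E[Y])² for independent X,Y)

Var(XY) = E[X²]E[Y²] - (E[X]E[Y])²
E[M] = 7, Var(M) = 3
E[N] = 1.25, Var(N) = 1.5625
E[M²] = 3 + 7² = 52
E[N²] = 1.5625 + 1.25² = 3.125
Var(Z) = 52*3.125 - (7*1.25)²
= 162.5 - 76.5625 = 85.9375

85.9375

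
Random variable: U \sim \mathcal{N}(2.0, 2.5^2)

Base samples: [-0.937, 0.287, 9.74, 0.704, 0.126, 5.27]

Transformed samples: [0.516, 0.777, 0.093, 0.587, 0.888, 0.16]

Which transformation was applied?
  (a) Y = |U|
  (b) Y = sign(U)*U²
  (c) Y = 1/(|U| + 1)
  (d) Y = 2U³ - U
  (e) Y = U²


Checking option (c) Y = 1/(|U| + 1):
  U = -0.937 -> Y = 0.516 ✓
  U = 0.287 -> Y = 0.777 ✓
  U = 9.74 -> Y = 0.093 ✓
All samples match this transformation.

(c) 1/(|U| + 1)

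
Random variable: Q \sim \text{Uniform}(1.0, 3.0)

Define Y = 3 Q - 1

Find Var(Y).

For Y = aQ + b: Var(Y) = a² * Var(Q)
Var(Q) = (3 - 1)^2/12 = 0.33333333
Var(Y) = 3² * 0.33333333 = 9 * 0.33333333 = 3

3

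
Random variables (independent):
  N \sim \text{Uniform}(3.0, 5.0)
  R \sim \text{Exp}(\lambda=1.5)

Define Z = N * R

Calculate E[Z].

For independent RVs: E[XY] = E[X]*E[Y]
E[N] = 4
E[R] = 0.66666667
E[Z] = 4 * 0.66666667 = 2.6666667

2.6666667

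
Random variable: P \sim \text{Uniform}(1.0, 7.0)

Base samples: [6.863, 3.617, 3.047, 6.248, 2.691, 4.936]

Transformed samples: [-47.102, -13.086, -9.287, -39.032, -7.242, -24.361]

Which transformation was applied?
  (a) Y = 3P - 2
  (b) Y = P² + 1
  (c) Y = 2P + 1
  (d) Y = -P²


Checking option (d) Y = -P²:
  P = 6.863 -> Y = -47.102 ✓
  P = 3.617 -> Y = -13.086 ✓
  P = 3.047 -> Y = -9.287 ✓
All samples match this transformation.

(d) -P²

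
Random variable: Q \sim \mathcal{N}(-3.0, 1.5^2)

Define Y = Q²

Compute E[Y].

E[Q²] = Var(Q) + (E[Q])² = 2.25 + 9 = 11.25

11.25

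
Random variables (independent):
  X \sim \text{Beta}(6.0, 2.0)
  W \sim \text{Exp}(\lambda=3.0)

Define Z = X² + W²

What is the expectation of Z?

E[Z] = E[X²] + E[W²]
E[X²] = Var(X) + E[X]² = 0.020833333 + 0.5625 = 0.58333333
E[W²] = Var(W) + E[W]² = 0.11111111 + 0.11111111 = 0.22222222
E[Z] = 0.58333333 + 0.22222222 = 0.80555556

0.80555556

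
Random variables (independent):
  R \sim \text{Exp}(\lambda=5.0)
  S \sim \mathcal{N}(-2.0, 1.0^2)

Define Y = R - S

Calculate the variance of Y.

For independent RVs: Var(aX + bY) = a²Var(X) + b²Var(Y)
Var(R) = 0.04
Var(S) = 1
Var(Y) = 1²*0.04 + (-1)²*1
= 1*0.04 + 1*1 = 1.04

1.04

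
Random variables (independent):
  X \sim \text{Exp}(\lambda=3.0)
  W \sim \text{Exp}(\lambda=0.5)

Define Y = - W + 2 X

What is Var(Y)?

For independent RVs: Var(aX + bY) = a²Var(X) + b²Var(Y)
Var(X) = 0.11111111
Var(W) = 4
Var(Y) = 2²*0.11111111 + (-1)²*4
= 4*0.11111111 + 1*4 = 4.4444444

4.4444444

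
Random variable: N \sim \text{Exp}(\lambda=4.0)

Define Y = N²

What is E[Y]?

Using E[X²] = Var(X) + (E[X])²:
E[N] = 0.25
Var(N) = 1/4.0^2 = 0.0625
E[N²] = 0.0625 + 0.25² = 0.0625 + 0.0625 = 0.125

0.125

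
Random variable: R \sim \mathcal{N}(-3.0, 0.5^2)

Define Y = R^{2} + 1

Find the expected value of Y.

E[Y] = 1*E[R²] + 1
E[R] = -3
E[R²] = Var(R) + (E[R])² = 0.25 + 9 = 9.25
E[Y] = 1*9.25 + 1 = 10.25

10.25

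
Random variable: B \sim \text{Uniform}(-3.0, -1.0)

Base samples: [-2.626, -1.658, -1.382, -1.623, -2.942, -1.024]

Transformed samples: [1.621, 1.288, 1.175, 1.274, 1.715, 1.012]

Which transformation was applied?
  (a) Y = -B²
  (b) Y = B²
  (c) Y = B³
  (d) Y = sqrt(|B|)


Checking option (d) Y = sqrt(|B|):
  B = -2.626 -> Y = 1.621 ✓
  B = -1.658 -> Y = 1.288 ✓
  B = -1.382 -> Y = 1.175 ✓
All samples match this transformation.

(d) sqrt(|B|)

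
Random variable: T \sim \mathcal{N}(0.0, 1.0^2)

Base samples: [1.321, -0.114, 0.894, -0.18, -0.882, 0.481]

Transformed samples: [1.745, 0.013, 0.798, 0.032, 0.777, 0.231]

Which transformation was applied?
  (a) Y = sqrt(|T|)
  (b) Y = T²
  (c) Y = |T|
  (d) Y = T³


Checking option (b) Y = T²:
  T = 1.321 -> Y = 1.745 ✓
  T = -0.114 -> Y = 0.013 ✓
  T = 0.894 -> Y = 0.798 ✓
All samples match this transformation.

(b) T²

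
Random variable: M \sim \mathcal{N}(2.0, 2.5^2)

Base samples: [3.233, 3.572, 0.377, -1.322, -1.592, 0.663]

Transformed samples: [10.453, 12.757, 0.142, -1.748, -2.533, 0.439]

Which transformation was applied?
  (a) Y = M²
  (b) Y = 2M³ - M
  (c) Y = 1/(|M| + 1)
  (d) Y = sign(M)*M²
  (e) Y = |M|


Checking option (d) Y = sign(M)*M²:
  M = 3.233 -> Y = 10.453 ✓
  M = 3.572 -> Y = 12.757 ✓
  M = 0.377 -> Y = 0.142 ✓
All samples match this transformation.

(d) sign(M)*M²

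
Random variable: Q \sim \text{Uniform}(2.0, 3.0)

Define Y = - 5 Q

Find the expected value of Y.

For Y = -5Q:
E[Y] = -5 * E[Q]
E[Q] = (2 + 3)/2 = 2.5
E[Y] = -5 * 2.5 = -12.5

-12.5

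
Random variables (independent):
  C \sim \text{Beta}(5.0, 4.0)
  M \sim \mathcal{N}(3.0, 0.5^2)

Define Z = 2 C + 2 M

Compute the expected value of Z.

E[Z] = 2*E[C] + 2*E[M]
E[C] = 0.55555556
E[M] = 3
E[Z] = 2*0.55555556 + 2*3 = 7.1111111

7.1111111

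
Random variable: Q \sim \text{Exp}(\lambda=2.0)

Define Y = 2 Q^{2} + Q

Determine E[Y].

E[Y] = 2*E[Q²] + 1*E[Q]
E[Q] = 0.5
E[Q²] = Var(Q) + (E[Q])² = 0.25 + 0.25 = 0.5
E[Y] = 2*0.5 + 1*0.5 = 1.5

1.5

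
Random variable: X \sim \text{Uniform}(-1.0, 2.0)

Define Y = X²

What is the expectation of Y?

E[X²] = Var(X) + (E[X])² = 0.75 + 0.25 = 1

1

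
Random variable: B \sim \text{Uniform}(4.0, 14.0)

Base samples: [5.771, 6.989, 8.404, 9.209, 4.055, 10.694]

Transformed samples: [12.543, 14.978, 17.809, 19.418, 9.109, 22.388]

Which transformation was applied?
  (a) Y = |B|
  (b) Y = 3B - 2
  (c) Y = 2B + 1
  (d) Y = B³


Checking option (c) Y = 2B + 1:
  B = 5.771 -> Y = 12.543 ✓
  B = 6.989 -> Y = 14.978 ✓
  B = 8.404 -> Y = 17.809 ✓
All samples match this transformation.

(c) 2B + 1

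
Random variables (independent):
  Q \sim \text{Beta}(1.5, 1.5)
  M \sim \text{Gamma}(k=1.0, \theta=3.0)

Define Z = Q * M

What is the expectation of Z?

For independent RVs: E[XY] = E[X]*E[Y]
E[Q] = 0.5
E[M] = 3
E[Z] = 0.5 * 3 = 1.5

1.5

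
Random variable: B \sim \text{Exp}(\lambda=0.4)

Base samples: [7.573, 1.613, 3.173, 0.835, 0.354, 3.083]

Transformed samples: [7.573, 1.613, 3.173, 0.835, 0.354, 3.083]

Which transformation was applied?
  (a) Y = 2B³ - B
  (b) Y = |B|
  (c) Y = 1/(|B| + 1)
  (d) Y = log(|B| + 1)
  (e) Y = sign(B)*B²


Checking option (b) Y = |B|:
  B = 7.573 -> Y = 7.573 ✓
  B = 1.613 -> Y = 1.613 ✓
  B = 3.173 -> Y = 3.173 ✓
All samples match this transformation.

(b) |B|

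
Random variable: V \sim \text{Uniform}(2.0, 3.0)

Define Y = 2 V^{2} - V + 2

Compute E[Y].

E[Y] = 2*E[V²] - 1*E[V] + 2
E[V] = 2.5
E[V²] = Var(V) + (E[V])² = 0.083333333 + 6.25 = 6.3333333
E[Y] = 2*6.3333333 - 1*2.5 + 2 = 12.166667

12.166667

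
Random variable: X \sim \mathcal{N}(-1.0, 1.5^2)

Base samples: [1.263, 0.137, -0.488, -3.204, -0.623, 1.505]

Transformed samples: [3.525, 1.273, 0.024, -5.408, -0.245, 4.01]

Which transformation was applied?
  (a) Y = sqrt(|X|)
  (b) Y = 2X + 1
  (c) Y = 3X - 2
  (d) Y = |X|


Checking option (b) Y = 2X + 1:
  X = 1.263 -> Y = 3.525 ✓
  X = 0.137 -> Y = 1.273 ✓
  X = -0.488 -> Y = 0.024 ✓
All samples match this transformation.

(b) 2X + 1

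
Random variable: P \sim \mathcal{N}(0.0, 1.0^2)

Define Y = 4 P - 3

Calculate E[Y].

For Y = 4P - 3:
E[Y] = 4 * E[P] - 3
E[P] = 0.0 = 0
E[Y] = 4 * 0 - 3 = -3

-3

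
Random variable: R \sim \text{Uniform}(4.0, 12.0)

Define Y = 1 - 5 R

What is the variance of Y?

For Y = aR + b: Var(Y) = a² * Var(R)
Var(R) = (12 - 4)^2/12 = 5.3333333
Var(Y) = (-5)² * 5.3333333 = 25 * 5.3333333 = 133.33333

133.33333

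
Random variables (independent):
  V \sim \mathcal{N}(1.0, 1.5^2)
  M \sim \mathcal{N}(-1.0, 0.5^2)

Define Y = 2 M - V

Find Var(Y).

For independent RVs: Var(aX + bY) = a²Var(X) + b²Var(Y)
Var(V) = 2.25
Var(M) = 0.25
Var(Y) = (-1)²*2.25 + 2²*0.25
= 1*2.25 + 4*0.25 = 3.25

3.25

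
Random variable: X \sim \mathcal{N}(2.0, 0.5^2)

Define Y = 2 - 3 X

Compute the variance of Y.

For Y = aX + b: Var(Y) = a² * Var(X)
Var(X) = 0.5^2 = 0.25
Var(Y) = (-3)² * 0.25 = 9 * 0.25 = 2.25

2.25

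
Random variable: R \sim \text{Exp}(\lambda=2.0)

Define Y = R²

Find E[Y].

E[R²] = Var(R) + (E[R])² = 0.25 + 0.25 = 0.5

0.5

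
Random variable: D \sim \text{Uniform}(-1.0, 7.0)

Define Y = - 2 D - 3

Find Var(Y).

For Y = aD + b: Var(Y) = a² * Var(D)
Var(D) = (7 + 1)^2/12 = 5.3333333
Var(Y) = (-2)² * 5.3333333 = 4 * 5.3333333 = 21.333333

21.333333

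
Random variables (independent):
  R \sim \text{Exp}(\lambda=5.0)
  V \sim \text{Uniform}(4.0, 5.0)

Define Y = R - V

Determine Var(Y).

For independent RVs: Var(aX + bY) = a²Var(X) + b²Var(Y)
Var(R) = 0.04
Var(V) = 0.083333333
Var(Y) = 1²*0.04 + (-1)²*0.083333333
= 1*0.04 + 1*0.083333333 = 0.12333333

0.12333333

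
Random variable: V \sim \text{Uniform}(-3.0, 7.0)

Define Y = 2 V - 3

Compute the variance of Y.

For Y = aV + b: Var(Y) = a² * Var(V)
Var(V) = (7 + 3)^2/12 = 8.3333333
Var(Y) = 2² * 8.3333333 = 4 * 8.3333333 = 33.333333

33.333333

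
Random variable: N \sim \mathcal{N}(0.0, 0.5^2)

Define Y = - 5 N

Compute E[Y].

For Y = -5N:
E[Y] = -5 * E[N]
E[N] = 0.0 = 0
E[Y] = -5 * 0 = 0

0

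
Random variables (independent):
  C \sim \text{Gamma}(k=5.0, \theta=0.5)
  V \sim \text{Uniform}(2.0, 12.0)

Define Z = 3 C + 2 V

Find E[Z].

E[Z] = 3*E[C] + 2*E[V]
E[C] = 2.5
E[V] = 7
E[Z] = 3*2.5 + 2*7 = 21.5

21.5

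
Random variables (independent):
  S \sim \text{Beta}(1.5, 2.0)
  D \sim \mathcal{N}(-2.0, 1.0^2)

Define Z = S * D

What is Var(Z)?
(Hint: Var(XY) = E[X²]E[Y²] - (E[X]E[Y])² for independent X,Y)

Var(XY) = E[X²]E[Y²] - (E[X]E[Y])²
E[S] = 0.42857143, Var(S) = 0.054421769
E[D] = -2, Var(D) = 1
E[S²] = 0.054421769 + 0.42857143² = 0.23809524
E[D²] = 1 + (-2)² = 5
Var(Z) = 0.23809524*5 - (0.42857143*(-2))²
= 1.1904762 - 0.73469388 = 0.45578231

0.45578231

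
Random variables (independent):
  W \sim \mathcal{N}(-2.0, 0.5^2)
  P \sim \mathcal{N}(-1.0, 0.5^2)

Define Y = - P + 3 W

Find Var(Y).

For independent RVs: Var(aX + bY) = a²Var(X) + b²Var(Y)
Var(W) = 0.25
Var(P) = 0.25
Var(Y) = 3²*0.25 + (-1)²*0.25
= 9*0.25 + 1*0.25 = 2.5

2.5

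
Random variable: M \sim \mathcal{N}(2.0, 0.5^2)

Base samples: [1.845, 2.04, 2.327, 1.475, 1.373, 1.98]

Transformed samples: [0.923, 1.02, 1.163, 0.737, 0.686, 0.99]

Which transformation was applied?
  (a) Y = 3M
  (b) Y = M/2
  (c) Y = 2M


Checking option (b) Y = M/2:
  M = 1.845 -> Y = 0.923 ✓
  M = 2.04 -> Y = 1.02 ✓
  M = 2.327 -> Y = 1.163 ✓
All samples match this transformation.

(b) M/2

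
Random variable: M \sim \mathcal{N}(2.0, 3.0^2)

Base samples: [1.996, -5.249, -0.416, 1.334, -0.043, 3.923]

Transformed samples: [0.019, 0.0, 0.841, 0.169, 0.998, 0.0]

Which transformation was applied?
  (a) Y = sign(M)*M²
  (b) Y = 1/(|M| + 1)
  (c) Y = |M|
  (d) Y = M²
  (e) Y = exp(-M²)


Checking option (e) Y = exp(-M²):
  M = 1.996 -> Y = 0.019 ✓
  M = -5.249 -> Y = 0.0 ✓
  M = -0.416 -> Y = 0.841 ✓
All samples match this transformation.

(e) exp(-M²)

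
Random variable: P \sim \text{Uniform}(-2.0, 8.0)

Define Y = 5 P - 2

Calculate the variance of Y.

For Y = aP + b: Var(Y) = a² * Var(P)
Var(P) = (8 + 2)^2/12 = 8.3333333
Var(Y) = 5² * 8.3333333 = 25 * 8.3333333 = 208.33333

208.33333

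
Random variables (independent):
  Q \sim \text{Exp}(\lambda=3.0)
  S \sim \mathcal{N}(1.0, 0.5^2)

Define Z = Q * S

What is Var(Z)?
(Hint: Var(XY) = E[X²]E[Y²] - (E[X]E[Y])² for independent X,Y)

Var(XY) = E[X²]E[Y²] - (E[X]E[Y])²
E[Q] = 0.33333333, Var(Q) = 0.11111111
E[S] = 1, Var(S) = 0.25
E[Q²] = 0.11111111 + 0.33333333² = 0.22222222
E[S²] = 0.25 + 1² = 1.25
Var(Z) = 0.22222222*1.25 - (0.33333333*1)²
= 0.27777778 - 0.11111111 = 0.16666667

0.16666667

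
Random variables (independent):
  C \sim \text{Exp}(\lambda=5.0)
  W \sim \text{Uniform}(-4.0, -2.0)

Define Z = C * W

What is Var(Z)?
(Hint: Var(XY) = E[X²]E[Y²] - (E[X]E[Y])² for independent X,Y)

Var(XY) = E[X²]E[Y²] - (E[X]E[Y])²
E[C] = 0.2, Var(C) = 0.04
E[W] = -3, Var(W) = 0.33333333
E[C²] = 0.04 + 0.2² = 0.08
E[W²] = 0.33333333 + (-3)² = 9.3333333
Var(Z) = 0.08*9.3333333 - (0.2*(-3))²
= 0.74666667 - 0.36 = 0.38666667

0.38666667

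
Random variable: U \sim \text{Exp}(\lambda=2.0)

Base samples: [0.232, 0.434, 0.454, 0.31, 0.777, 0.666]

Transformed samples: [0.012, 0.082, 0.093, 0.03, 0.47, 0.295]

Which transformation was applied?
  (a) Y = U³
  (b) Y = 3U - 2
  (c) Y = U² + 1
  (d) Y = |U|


Checking option (a) Y = U³:
  U = 0.232 -> Y = 0.012 ✓
  U = 0.434 -> Y = 0.082 ✓
  U = 0.454 -> Y = 0.093 ✓
All samples match this transformation.

(a) U³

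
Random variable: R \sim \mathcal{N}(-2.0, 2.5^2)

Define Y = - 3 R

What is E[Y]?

For Y = -3R:
E[Y] = -3 * E[R]
E[R] = -2.0 = -2
E[Y] = -3 * (-2) = 6

6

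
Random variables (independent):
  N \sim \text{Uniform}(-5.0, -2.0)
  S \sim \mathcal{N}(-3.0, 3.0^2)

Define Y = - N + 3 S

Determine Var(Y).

For independent RVs: Var(aX + bY) = a²Var(X) + b²Var(Y)
Var(N) = 0.75
Var(S) = 9
Var(Y) = (-1)²*0.75 + 3²*9
= 1*0.75 + 9*9 = 81.75

81.75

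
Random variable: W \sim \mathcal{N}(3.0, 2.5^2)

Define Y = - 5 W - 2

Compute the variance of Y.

For Y = aW + b: Var(Y) = a² * Var(W)
Var(W) = 2.5^2 = 6.25
Var(Y) = (-5)² * 6.25 = 25 * 6.25 = 156.25

156.25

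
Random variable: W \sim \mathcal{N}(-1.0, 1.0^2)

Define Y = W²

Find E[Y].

E[W²] = Var(W) + (E[W])² = 1 + 1 = 2

2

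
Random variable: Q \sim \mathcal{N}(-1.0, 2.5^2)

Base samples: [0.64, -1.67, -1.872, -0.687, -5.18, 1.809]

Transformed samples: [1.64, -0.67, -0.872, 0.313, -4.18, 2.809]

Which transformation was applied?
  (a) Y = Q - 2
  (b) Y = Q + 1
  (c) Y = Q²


Checking option (b) Y = Q + 1:
  Q = 0.64 -> Y = 1.64 ✓
  Q = -1.67 -> Y = -0.67 ✓
  Q = -1.872 -> Y = -0.872 ✓
All samples match this transformation.

(b) Q + 1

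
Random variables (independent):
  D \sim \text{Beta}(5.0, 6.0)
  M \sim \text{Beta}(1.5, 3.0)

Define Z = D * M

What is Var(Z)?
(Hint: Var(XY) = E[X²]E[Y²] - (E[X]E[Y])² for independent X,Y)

Var(XY) = E[X²]E[Y²] - (E[X]E[Y])²
E[D] = 0.45454545, Var(D) = 0.020661157
E[M] = 0.33333333, Var(M) = 0.04040404
E[D²] = 0.020661157 + 0.45454545² = 0.22727273
E[M²] = 0.04040404 + 0.33333333² = 0.15151515
Var(Z) = 0.22727273*0.15151515 - (0.45454545*0.33333333)²
= 0.034435262 - 0.022956841 = 0.011478421

0.011478421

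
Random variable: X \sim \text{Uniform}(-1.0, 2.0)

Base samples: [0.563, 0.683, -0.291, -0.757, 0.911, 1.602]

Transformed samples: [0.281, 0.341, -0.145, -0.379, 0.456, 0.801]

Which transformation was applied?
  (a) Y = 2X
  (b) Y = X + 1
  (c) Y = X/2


Checking option (c) Y = X/2:
  X = 0.563 -> Y = 0.281 ✓
  X = 0.683 -> Y = 0.341 ✓
  X = -0.291 -> Y = -0.145 ✓
All samples match this transformation.

(c) X/2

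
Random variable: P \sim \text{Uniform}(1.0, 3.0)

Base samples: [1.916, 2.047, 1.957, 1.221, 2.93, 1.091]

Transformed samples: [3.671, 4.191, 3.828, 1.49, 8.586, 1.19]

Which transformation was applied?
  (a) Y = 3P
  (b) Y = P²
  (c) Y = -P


Checking option (b) Y = P²:
  P = 1.916 -> Y = 3.671 ✓
  P = 2.047 -> Y = 4.191 ✓
  P = 1.957 -> Y = 3.828 ✓
All samples match this transformation.

(b) P²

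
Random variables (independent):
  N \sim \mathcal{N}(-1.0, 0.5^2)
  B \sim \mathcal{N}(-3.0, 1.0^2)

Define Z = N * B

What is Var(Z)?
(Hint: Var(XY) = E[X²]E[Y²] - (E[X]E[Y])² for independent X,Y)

Var(XY) = E[X²]E[Y²] - (E[X]E[Y])²
E[N] = -1, Var(N) = 0.25
E[B] = -3, Var(B) = 1
E[N²] = 0.25 + (-1)² = 1.25
E[B²] = 1 + (-3)² = 10
Var(Z) = 1.25*10 - (-1*(-3))²
= 12.5 - 9 = 3.5

3.5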